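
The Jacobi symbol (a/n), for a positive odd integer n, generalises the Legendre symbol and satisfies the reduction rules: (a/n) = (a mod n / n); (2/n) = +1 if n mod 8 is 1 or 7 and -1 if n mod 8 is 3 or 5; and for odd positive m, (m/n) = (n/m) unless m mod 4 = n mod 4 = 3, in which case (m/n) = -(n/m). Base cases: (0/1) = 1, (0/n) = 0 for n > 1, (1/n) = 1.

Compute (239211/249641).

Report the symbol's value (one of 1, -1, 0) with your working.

0

flip (239211/249641) -> (249641/239211): both odd, 239211 mod 4 = 3, 249641 mod 4 = 1, so the flip contributes +1; sign now +1
(249641/239211): 249641 mod 239211 = 10430, so (249641/239211) = (10430/239211)
factor out 2^1: 10430 = 2^1·5215; with 239211 mod 8 = 3, (2/239211) = -1; sign now -1; continue with (5215/239211)
flip (5215/239211) -> (239211/5215): both odd, 5215 mod 4 = 3, 239211 mod 4 = 3, so the flip contributes -1; sign now +1
(239211/5215): 239211 mod 5215 = 4536, so (239211/5215) = (4536/5215)
factor out 2^3: 4536 = 2^3·567; with 5215 mod 8 = 7, (2/5215) = +1; sign now +1; continue with (567/5215)
flip (567/5215) -> (5215/567): both odd, 567 mod 4 = 3, 5215 mod 4 = 3, so the flip contributes -1; sign now -1
(5215/567): 5215 mod 567 = 112, so (5215/567) = (112/567)
factor out 2^4: 112 = 2^4·7; with 567 mod 8 = 7, (2/567) = +1; sign now -1; continue with (7/567)
flip (7/567) -> (567/7): both odd, 7 mod 4 = 3, 567 mod 4 = 3, so the flip contributes -1; sign now +1
(567/7): 567 mod 7 = 0, so (567/7) = (0/7)
reached (0/7); gcd(a, n) > 1, so (0/7) = 0 and the symbol is 0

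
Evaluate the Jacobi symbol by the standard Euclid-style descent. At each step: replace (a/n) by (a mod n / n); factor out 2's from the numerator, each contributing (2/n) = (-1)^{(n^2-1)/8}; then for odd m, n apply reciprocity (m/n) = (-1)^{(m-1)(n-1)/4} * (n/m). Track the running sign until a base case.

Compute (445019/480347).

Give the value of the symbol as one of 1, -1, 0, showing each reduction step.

1

flip (445019/480347) -> (480347/445019): both odd, 445019 mod 4 = 3, 480347 mod 4 = 3, so the flip contributes -1; sign now -1
(480347/445019): 480347 mod 445019 = 35328, so (480347/445019) = (35328/445019)
factor out 2^9: 35328 = 2^9·69; with 445019 mod 8 = 3, (2/445019) = -1; sign now +1; continue with (69/445019)
flip (69/445019) -> (445019/69): both odd, 69 mod 4 = 1, 445019 mod 4 = 3, so the flip contributes +1; sign now +1
(445019/69): 445019 mod 69 = 38, so (445019/69) = (38/69)
factor out 2^1: 38 = 2^1·19; with 69 mod 8 = 5, (2/69) = -1; sign now -1; continue with (19/69)
flip (19/69) -> (69/19): both odd, 19 mod 4 = 3, 69 mod 4 = 1, so the flip contributes +1; sign now -1
(69/19): 69 mod 19 = 12, so (69/19) = (12/19)
factor out 2^2: 12 = 2^2·3; with 19 mod 8 = 3, (2/19) = -1; sign now -1; continue with (3/19)
flip (3/19) -> (19/3): both odd, 3 mod 4 = 3, 19 mod 4 = 3, so the flip contributes -1; sign now +1
(19/3): 19 mod 3 = 1, so (19/3) = (1/3)
reached (1/3) = 1, so the symbol is +1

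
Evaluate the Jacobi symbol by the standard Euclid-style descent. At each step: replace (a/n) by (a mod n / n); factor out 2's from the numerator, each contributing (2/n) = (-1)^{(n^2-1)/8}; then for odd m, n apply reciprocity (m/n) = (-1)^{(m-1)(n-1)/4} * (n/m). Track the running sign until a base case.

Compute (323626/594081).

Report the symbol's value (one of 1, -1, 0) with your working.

-1

factor out 2^1: 323626 = 2^1·161813; with 594081 mod 8 = 1, (2/594081) = +1; sign now +1; continue with (161813/594081)
flip (161813/594081) -> (594081/161813): both odd, 161813 mod 4 = 1, 594081 mod 4 = 1, so the flip contributes +1; sign now +1
(594081/161813): 594081 mod 161813 = 108642, so (594081/161813) = (108642/161813)
factor out 2^1: 108642 = 2^1·54321; with 161813 mod 8 = 5, (2/161813) = -1; sign now -1; continue with (54321/161813)
flip (54321/161813) -> (161813/54321): both odd, 54321 mod 4 = 1, 161813 mod 4 = 1, so the flip contributes +1; sign now -1
(161813/54321): 161813 mod 54321 = 53171, so (161813/54321) = (53171/54321)
flip (53171/54321) -> (54321/53171): both odd, 53171 mod 4 = 3, 54321 mod 4 = 1, so the flip contributes +1; sign now -1
(54321/53171): 54321 mod 53171 = 1150, so (54321/53171) = (1150/53171)
factor out 2^1: 1150 = 2^1·575; with 53171 mod 8 = 3, (2/53171) = -1; sign now +1; continue with (575/53171)
flip (575/53171) -> (53171/575): both odd, 575 mod 4 = 3, 53171 mod 4 = 3, so the flip contributes -1; sign now -1
(53171/575): 53171 mod 575 = 271, so (53171/575) = (271/575)
flip (271/575) -> (575/271): both odd, 271 mod 4 = 3, 575 mod 4 = 3, so the flip contributes -1; sign now +1
(575/271): 575 mod 271 = 33, so (575/271) = (33/271)
flip (33/271) -> (271/33): both odd, 33 mod 4 = 1, 271 mod 4 = 3, so the flip contributes +1; sign now +1
(271/33): 271 mod 33 = 7, so (271/33) = (7/33)
flip (7/33) -> (33/7): both odd, 7 mod 4 = 3, 33 mod 4 = 1, so the flip contributes +1; sign now +1
(33/7): 33 mod 7 = 5, so (33/7) = (5/7)
flip (5/7) -> (7/5): both odd, 5 mod 4 = 1, 7 mod 4 = 3, so the flip contributes +1; sign now +1
(7/5): 7 mod 5 = 2, so (7/5) = (2/5)
factor out 2^1: 2 = 2^1·1; with 5 mod 8 = 5, (2/5) = -1; sign now -1; continue with (1/5)
reached (1/5) = 1, so the symbol is -1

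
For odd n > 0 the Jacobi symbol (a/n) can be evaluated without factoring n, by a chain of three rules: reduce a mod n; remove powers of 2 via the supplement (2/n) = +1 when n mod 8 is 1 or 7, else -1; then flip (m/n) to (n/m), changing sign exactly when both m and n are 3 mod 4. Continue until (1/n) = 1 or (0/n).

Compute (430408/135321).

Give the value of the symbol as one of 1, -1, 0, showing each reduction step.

-1

(430408/135321): 430408 mod 135321 = 24445, so (430408/135321) = (24445/135321)
flip (24445/135321) -> (135321/24445): both odd, 24445 mod 4 = 1, 135321 mod 4 = 1, so the flip contributes +1; sign now +1
(135321/24445): 135321 mod 24445 = 13096, so (135321/24445) = (13096/24445)
factor out 2^3: 13096 = 2^3·1637; with 24445 mod 8 = 5, (2/24445) = -1; sign now -1; continue with (1637/24445)
flip (1637/24445) -> (24445/1637): both odd, 1637 mod 4 = 1, 24445 mod 4 = 1, so the flip contributes +1; sign now -1
(24445/1637): 24445 mod 1637 = 1527, so (24445/1637) = (1527/1637)
flip (1527/1637) -> (1637/1527): both odd, 1527 mod 4 = 3, 1637 mod 4 = 1, so the flip contributes +1; sign now -1
(1637/1527): 1637 mod 1527 = 110, so (1637/1527) = (110/1527)
factor out 2^1: 110 = 2^1·55; with 1527 mod 8 = 7, (2/1527) = +1; sign now -1; continue with (55/1527)
flip (55/1527) -> (1527/55): both odd, 55 mod 4 = 3, 1527 mod 4 = 3, so the flip contributes -1; sign now +1
(1527/55): 1527 mod 55 = 42, so (1527/55) = (42/55)
factor out 2^1: 42 = 2^1·21; with 55 mod 8 = 7, (2/55) = +1; sign now +1; continue with (21/55)
flip (21/55) -> (55/21): both odd, 21 mod 4 = 1, 55 mod 4 = 3, so the flip contributes +1; sign now +1
(55/21): 55 mod 21 = 13, so (55/21) = (13/21)
flip (13/21) -> (21/13): both odd, 13 mod 4 = 1, 21 mod 4 = 1, so the flip contributes +1; sign now +1
(21/13): 21 mod 13 = 8, so (21/13) = (8/13)
factor out 2^3: 8 = 2^3·1; with 13 mod 8 = 5, (2/13) = -1; sign now -1; continue with (1/13)
reached (1/13) = 1, so the symbol is -1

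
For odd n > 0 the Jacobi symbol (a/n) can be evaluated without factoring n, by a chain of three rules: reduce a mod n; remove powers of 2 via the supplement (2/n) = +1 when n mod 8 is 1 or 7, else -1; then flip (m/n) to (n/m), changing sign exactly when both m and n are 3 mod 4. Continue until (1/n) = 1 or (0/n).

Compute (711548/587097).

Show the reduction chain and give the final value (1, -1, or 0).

1

(711548/587097): 711548 mod 587097 = 124451, so (711548/587097) = (124451/587097)
flip (124451/587097) -> (587097/124451): both odd, 124451 mod 4 = 3, 587097 mod 4 = 1, so the flip contributes +1; sign now +1
(587097/124451): 587097 mod 124451 = 89293, so (587097/124451) = (89293/124451)
flip (89293/124451) -> (124451/89293): both odd, 89293 mod 4 = 1, 124451 mod 4 = 3, so the flip contributes +1; sign now +1
(124451/89293): 124451 mod 89293 = 35158, so (124451/89293) = (35158/89293)
factor out 2^1: 35158 = 2^1·17579; with 89293 mod 8 = 5, (2/89293) = -1; sign now -1; continue with (17579/89293)
flip (17579/89293) -> (89293/17579): both odd, 17579 mod 4 = 3, 89293 mod 4 = 1, so the flip contributes +1; sign now -1
(89293/17579): 89293 mod 17579 = 1398, so (89293/17579) = (1398/17579)
factor out 2^1: 1398 = 2^1·699; with 17579 mod 8 = 3, (2/17579) = -1; sign now +1; continue with (699/17579)
flip (699/17579) -> (17579/699): both odd, 699 mod 4 = 3, 17579 mod 4 = 3, so the flip contributes -1; sign now -1
(17579/699): 17579 mod 699 = 104, so (17579/699) = (104/699)
factor out 2^3: 104 = 2^3·13; with 699 mod 8 = 3, (2/699) = -1; sign now +1; continue with (13/699)
flip (13/699) -> (699/13): both odd, 13 mod 4 = 1, 699 mod 4 = 3, so the flip contributes +1; sign now +1
(699/13): 699 mod 13 = 10, so (699/13) = (10/13)
factor out 2^1: 10 = 2^1·5; with 13 mod 8 = 5, (2/13) = -1; sign now -1; continue with (5/13)
flip (5/13) -> (13/5): both odd, 5 mod 4 = 1, 13 mod 4 = 1, so the flip contributes +1; sign now -1
(13/5): 13 mod 5 = 3, so (13/5) = (3/5)
flip (3/5) -> (5/3): both odd, 3 mod 4 = 3, 5 mod 4 = 1, so the flip contributes +1; sign now -1
(5/3): 5 mod 3 = 2, so (5/3) = (2/3)
factor out 2^1: 2 = 2^1·1; with 3 mod 8 = 3, (2/3) = -1; sign now +1; continue with (1/3)
reached (1/3) = 1, so the symbol is +1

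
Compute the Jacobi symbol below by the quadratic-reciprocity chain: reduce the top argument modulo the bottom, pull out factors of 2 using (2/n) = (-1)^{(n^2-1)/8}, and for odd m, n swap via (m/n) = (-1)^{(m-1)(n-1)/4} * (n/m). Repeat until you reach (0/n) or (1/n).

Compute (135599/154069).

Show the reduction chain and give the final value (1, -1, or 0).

-1

flip (135599/154069) -> (154069/135599): both odd, 135599 mod 4 = 3, 154069 mod 4 = 1, so the flip contributes +1; sign now +1
(154069/135599): 154069 mod 135599 = 18470, so (154069/135599) = (18470/135599)
factor out 2^1: 18470 = 2^1·9235; with 135599 mod 8 = 7, (2/135599) = +1; sign now +1; continue with (9235/135599)
flip (9235/135599) -> (135599/9235): both odd, 9235 mod 4 = 3, 135599 mod 4 = 3, so the flip contributes -1; sign now -1
(135599/9235): 135599 mod 9235 = 6309, so (135599/9235) = (6309/9235)
flip (6309/9235) -> (9235/6309): both odd, 6309 mod 4 = 1, 9235 mod 4 = 3, so the flip contributes +1; sign now -1
(9235/6309): 9235 mod 6309 = 2926, so (9235/6309) = (2926/6309)
factor out 2^1: 2926 = 2^1·1463; with 6309 mod 8 = 5, (2/6309) = -1; sign now +1; continue with (1463/6309)
flip (1463/6309) -> (6309/1463): both odd, 1463 mod 4 = 3, 6309 mod 4 = 1, so the flip contributes +1; sign now +1
(6309/1463): 6309 mod 1463 = 457, so (6309/1463) = (457/1463)
flip (457/1463) -> (1463/457): both odd, 457 mod 4 = 1, 1463 mod 4 = 3, so the flip contributes +1; sign now +1
(1463/457): 1463 mod 457 = 92, so (1463/457) = (92/457)
factor out 2^2: 92 = 2^2·23; with 457 mod 8 = 1, (2/457) = +1; sign now +1; continue with (23/457)
flip (23/457) -> (457/23): both odd, 23 mod 4 = 3, 457 mod 4 = 1, so the flip contributes +1; sign now +1
(457/23): 457 mod 23 = 20, so (457/23) = (20/23)
factor out 2^2: 20 = 2^2·5; with 23 mod 8 = 7, (2/23) = +1; sign now +1; continue with (5/23)
flip (5/23) -> (23/5): both odd, 5 mod 4 = 1, 23 mod 4 = 3, so the flip contributes +1; sign now +1
(23/5): 23 mod 5 = 3, so (23/5) = (3/5)
flip (3/5) -> (5/3): both odd, 3 mod 4 = 3, 5 mod 4 = 1, so the flip contributes +1; sign now +1
(5/3): 5 mod 3 = 2, so (5/3) = (2/3)
factor out 2^1: 2 = 2^1·1; with 3 mod 8 = 3, (2/3) = -1; sign now -1; continue with (1/3)
reached (1/3) = 1, so the symbol is -1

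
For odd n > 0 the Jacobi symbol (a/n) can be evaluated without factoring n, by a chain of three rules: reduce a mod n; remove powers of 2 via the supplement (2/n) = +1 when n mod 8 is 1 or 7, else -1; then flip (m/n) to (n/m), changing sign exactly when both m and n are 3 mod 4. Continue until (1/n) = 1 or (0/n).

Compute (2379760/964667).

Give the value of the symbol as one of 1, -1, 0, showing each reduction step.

-1

(2379760/964667) = (450426/964667)   [reduce mod 964667]
450426 = 2^1·225213; (2/964667) = -1 since 964667 mod 8 = 3, so (450426/964667) = (-1)^1·(225213/964667); sign now -1
reciprocity: (225213/964667) = +1·(964667/225213) since 225213 mod 4 = 1, 964667 mod 4 = 3; sign now -1
(964667/225213) = (63815/225213)   [reduce mod 225213]
reciprocity: (63815/225213) = +1·(225213/63815) since 63815 mod 4 = 3, 225213 mod 4 = 1; sign now -1
(225213/63815) = (33768/63815)   [reduce mod 63815]
33768 = 2^3·4221; (2/63815) = +1 since 63815 mod 8 = 7, so (33768/63815) = (+1)^3·(4221/63815); sign now -1
reciprocity: (4221/63815) = +1·(63815/4221) since 4221 mod 4 = 1, 63815 mod 4 = 3; sign now -1
(63815/4221) = (500/4221)   [reduce mod 4221]
500 = 2^2·125; (2/4221) = -1 since 4221 mod 8 = 5, so (500/4221) = (-1)^2·(125/4221); sign now -1
reciprocity: (125/4221) = +1·(4221/125) since 125 mod 4 = 1, 4221 mod 4 = 1; sign now -1
(4221/125) = (96/125)   [reduce mod 125]
96 = 2^5·3; (2/125) = -1 since 125 mod 8 = 5, so (96/125) = (-1)^5·(3/125); sign now +1
reciprocity: (3/125) = +1·(125/3) since 3 mod 4 = 3, 125 mod 4 = 1; sign now +1
(125/3) = (2/3)   [reduce mod 3]
2 = 2^1·1; (2/3) = -1 since 3 mod 8 = 3, so (2/3) = (-1)^1·(1/3); sign now -1
(1/3) = 1; final value = sign = -1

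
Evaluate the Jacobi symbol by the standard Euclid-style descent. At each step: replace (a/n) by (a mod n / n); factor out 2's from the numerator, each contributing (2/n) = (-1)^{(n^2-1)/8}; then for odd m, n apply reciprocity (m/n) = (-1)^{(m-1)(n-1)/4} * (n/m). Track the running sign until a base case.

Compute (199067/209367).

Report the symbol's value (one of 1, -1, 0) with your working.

-1

flip (199067/209367) -> (209367/199067): both odd, 199067 mod 4 = 3, 209367 mod 4 = 3, so the flip contributes -1; sign now -1
(209367/199067): 209367 mod 199067 = 10300, so (209367/199067) = (10300/199067)
factor out 2^2: 10300 = 2^2·2575; with 199067 mod 8 = 3, (2/199067) = -1; sign now -1; continue with (2575/199067)
flip (2575/199067) -> (199067/2575): both odd, 2575 mod 4 = 3, 199067 mod 4 = 3, so the flip contributes -1; sign now +1
(199067/2575): 199067 mod 2575 = 792, so (199067/2575) = (792/2575)
factor out 2^3: 792 = 2^3·99; with 2575 mod 8 = 7, (2/2575) = +1; sign now +1; continue with (99/2575)
flip (99/2575) -> (2575/99): both odd, 99 mod 4 = 3, 2575 mod 4 = 3, so the flip contributes -1; sign now -1
(2575/99): 2575 mod 99 = 1, so (2575/99) = (1/99)
reached (1/99) = 1, so the symbol is -1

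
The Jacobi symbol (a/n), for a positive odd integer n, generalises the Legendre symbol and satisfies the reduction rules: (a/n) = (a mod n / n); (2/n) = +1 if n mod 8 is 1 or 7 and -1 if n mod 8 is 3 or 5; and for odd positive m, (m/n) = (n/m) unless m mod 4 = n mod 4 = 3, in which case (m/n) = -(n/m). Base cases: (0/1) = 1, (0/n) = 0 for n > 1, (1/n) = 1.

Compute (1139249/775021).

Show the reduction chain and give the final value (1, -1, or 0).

(1139249/775021): 1139249 mod 775021 = 364228, so (1139249/775021) = (364228/775021)
factor out 2^2: 364228 = 2^2·91057; with 775021 mod 8 = 5, (2/775021) = -1; sign now +1; continue with (91057/775021)
flip (91057/775021) -> (775021/91057): both odd, 91057 mod 4 = 1, 775021 mod 4 = 1, so the flip contributes +1; sign now +1
(775021/91057): 775021 mod 91057 = 46565, so (775021/91057) = (46565/91057)
flip (46565/91057) -> (91057/46565): both odd, 46565 mod 4 = 1, 91057 mod 4 = 1, so the flip contributes +1; sign now +1
(91057/46565): 91057 mod 46565 = 44492, so (91057/46565) = (44492/46565)
factor out 2^2: 44492 = 2^2·11123; with 46565 mod 8 = 5, (2/46565) = -1; sign now +1; continue with (11123/46565)
flip (11123/46565) -> (46565/11123): both odd, 11123 mod 4 = 3, 46565 mod 4 = 1, so the flip contributes +1; sign now +1
(46565/11123): 46565 mod 11123 = 2073, so (46565/11123) = (2073/11123)
flip (2073/11123) -> (11123/2073): both odd, 2073 mod 4 = 1, 11123 mod 4 = 3, so the flip contributes +1; sign now +1
(11123/2073): 11123 mod 2073 = 758, so (11123/2073) = (758/2073)
factor out 2^1: 758 = 2^1·379; with 2073 mod 8 = 1, (2/2073) = +1; sign now +1; continue with (379/2073)
flip (379/2073) -> (2073/379): both odd, 379 mod 4 = 3, 2073 mod 4 = 1, so the flip contributes +1; sign now +1
(2073/379): 2073 mod 379 = 178, so (2073/379) = (178/379)
factor out 2^1: 178 = 2^1·89; with 379 mod 8 = 3, (2/379) = -1; sign now -1; continue with (89/379)
flip (89/379) -> (379/89): both odd, 89 mod 4 = 1, 379 mod 4 = 3, so the flip contributes +1; sign now -1
(379/89): 379 mod 89 = 23, so (379/89) = (23/89)
flip (23/89) -> (89/23): both odd, 23 mod 4 = 3, 89 mod 4 = 1, so the flip contributes +1; sign now -1
(89/23): 89 mod 23 = 20, so (89/23) = (20/23)
factor out 2^2: 20 = 2^2·5; with 23 mod 8 = 7, (2/23) = +1; sign now -1; continue with (5/23)
flip (5/23) -> (23/5): both odd, 5 mod 4 = 1, 23 mod 4 = 3, so the flip contributes +1; sign now -1
(23/5): 23 mod 5 = 3, so (23/5) = (3/5)
flip (3/5) -> (5/3): both odd, 3 mod 4 = 3, 5 mod 4 = 1, so the flip contributes +1; sign now -1
(5/3): 5 mod 3 = 2, so (5/3) = (2/3)
factor out 2^1: 2 = 2^1·1; with 3 mod 8 = 3, (2/3) = -1; sign now +1; continue with (1/3)
reached (1/3) = 1, so the symbol is +1

1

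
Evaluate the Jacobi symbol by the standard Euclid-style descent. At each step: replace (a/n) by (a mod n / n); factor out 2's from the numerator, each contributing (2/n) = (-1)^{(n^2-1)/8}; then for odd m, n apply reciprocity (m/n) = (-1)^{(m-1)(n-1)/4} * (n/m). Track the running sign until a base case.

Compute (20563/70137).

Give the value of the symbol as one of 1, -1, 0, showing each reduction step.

reciprocity: (20563/70137) = +1·(70137/20563) since 20563 mod 4 = 3, 70137 mod 4 = 1; sign now +1
(70137/20563) = (8448/20563)   [reduce mod 20563]
8448 = 2^8·33; (2/20563) = -1 since 20563 mod 8 = 3, so (8448/20563) = (-1)^8·(33/20563); sign now +1
reciprocity: (33/20563) = +1·(20563/33) since 33 mod 4 = 1, 20563 mod 4 = 3; sign now +1
(20563/33) = (4/33)   [reduce mod 33]
4 = 2^2·1; (2/33) = +1 since 33 mod 8 = 1, so (4/33) = (+1)^2·(1/33); sign now +1
(1/33) = 1; final value = sign = +1

1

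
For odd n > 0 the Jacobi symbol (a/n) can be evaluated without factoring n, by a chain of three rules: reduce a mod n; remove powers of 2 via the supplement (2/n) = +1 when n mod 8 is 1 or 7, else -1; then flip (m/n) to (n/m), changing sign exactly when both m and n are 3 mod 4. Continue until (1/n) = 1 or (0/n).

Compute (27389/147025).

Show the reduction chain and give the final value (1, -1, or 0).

flip (27389/147025) -> (147025/27389): both odd, 27389 mod 4 = 1, 147025 mod 4 = 1, so the flip contributes +1; sign now +1
(147025/27389): 147025 mod 27389 = 10080, so (147025/27389) = (10080/27389)
factor out 2^5: 10080 = 2^5·315; with 27389 mod 8 = 5, (2/27389) = -1; sign now -1; continue with (315/27389)
flip (315/27389) -> (27389/315): both odd, 315 mod 4 = 3, 27389 mod 4 = 1, so the flip contributes +1; sign now -1
(27389/315): 27389 mod 315 = 299, so (27389/315) = (299/315)
flip (299/315) -> (315/299): both odd, 299 mod 4 = 3, 315 mod 4 = 3, so the flip contributes -1; sign now +1
(315/299): 315 mod 299 = 16, so (315/299) = (16/299)
factor out 2^4: 16 = 2^4·1; with 299 mod 8 = 3, (2/299) = -1; sign now +1; continue with (1/299)
reached (1/299) = 1, so the symbol is +1

1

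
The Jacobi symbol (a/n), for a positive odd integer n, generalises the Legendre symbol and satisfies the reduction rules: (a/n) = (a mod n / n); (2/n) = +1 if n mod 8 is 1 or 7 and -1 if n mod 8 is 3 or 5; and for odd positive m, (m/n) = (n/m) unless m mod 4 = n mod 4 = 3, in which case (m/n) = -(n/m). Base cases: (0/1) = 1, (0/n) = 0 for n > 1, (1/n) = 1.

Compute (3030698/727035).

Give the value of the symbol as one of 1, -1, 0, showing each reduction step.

-1

(3030698/727035): 3030698 mod 727035 = 122558, so (3030698/727035) = (122558/727035)
factor out 2^1: 122558 = 2^1·61279; with 727035 mod 8 = 3, (2/727035) = -1; sign now -1; continue with (61279/727035)
flip (61279/727035) -> (727035/61279): both odd, 61279 mod 4 = 3, 727035 mod 4 = 3, so the flip contributes -1; sign now +1
(727035/61279): 727035 mod 61279 = 52966, so (727035/61279) = (52966/61279)
factor out 2^1: 52966 = 2^1·26483; with 61279 mod 8 = 7, (2/61279) = +1; sign now +1; continue with (26483/61279)
flip (26483/61279) -> (61279/26483): both odd, 26483 mod 4 = 3, 61279 mod 4 = 3, so the flip contributes -1; sign now -1
(61279/26483): 61279 mod 26483 = 8313, so (61279/26483) = (8313/26483)
flip (8313/26483) -> (26483/8313): both odd, 8313 mod 4 = 1, 26483 mod 4 = 3, so the flip contributes +1; sign now -1
(26483/8313): 26483 mod 8313 = 1544, so (26483/8313) = (1544/8313)
factor out 2^3: 1544 = 2^3·193; with 8313 mod 8 = 1, (2/8313) = +1; sign now -1; continue with (193/8313)
flip (193/8313) -> (8313/193): both odd, 193 mod 4 = 1, 8313 mod 4 = 1, so the flip contributes +1; sign now -1
(8313/193): 8313 mod 193 = 14, so (8313/193) = (14/193)
factor out 2^1: 14 = 2^1·7; with 193 mod 8 = 1, (2/193) = +1; sign now -1; continue with (7/193)
flip (7/193) -> (193/7): both odd, 7 mod 4 = 3, 193 mod 4 = 1, so the flip contributes +1; sign now -1
(193/7): 193 mod 7 = 4, so (193/7) = (4/7)
factor out 2^2: 4 = 2^2·1; with 7 mod 8 = 7, (2/7) = +1; sign now -1; continue with (1/7)
reached (1/7) = 1, so the symbol is -1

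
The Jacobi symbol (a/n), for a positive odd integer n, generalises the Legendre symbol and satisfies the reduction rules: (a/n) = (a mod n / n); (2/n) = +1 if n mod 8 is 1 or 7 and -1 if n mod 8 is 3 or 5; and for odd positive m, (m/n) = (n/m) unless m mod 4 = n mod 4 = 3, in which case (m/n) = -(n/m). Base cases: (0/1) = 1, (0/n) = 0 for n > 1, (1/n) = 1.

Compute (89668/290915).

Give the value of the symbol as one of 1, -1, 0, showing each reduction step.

89668 = 2^2·22417; (2/290915) = -1 since 290915 mod 8 = 3, so (89668/290915) = (-1)^2·(22417/290915); sign now +1
reciprocity: (22417/290915) = +1·(290915/22417) since 22417 mod 4 = 1, 290915 mod 4 = 3; sign now +1
(290915/22417) = (21911/22417)   [reduce mod 22417]
reciprocity: (21911/22417) = +1·(22417/21911) since 21911 mod 4 = 3, 22417 mod 4 = 1; sign now +1
(22417/21911) = (506/21911)   [reduce mod 21911]
506 = 2^1·253; (2/21911) = +1 since 21911 mod 8 = 7, so (506/21911) = (+1)^1·(253/21911); sign now +1
reciprocity: (253/21911) = +1·(21911/253) since 253 mod 4 = 1, 21911 mod 4 = 3; sign now +1
(21911/253) = (153/253)   [reduce mod 253]
reciprocity: (153/253) = +1·(253/153) since 153 mod 4 = 1, 253 mod 4 = 1; sign now +1
(253/153) = (100/153)   [reduce mod 153]
100 = 2^2·25; (2/153) = +1 since 153 mod 8 = 1, so (100/153) = (+1)^2·(25/153); sign now +1
reciprocity: (25/153) = +1·(153/25) since 25 mod 4 = 1, 153 mod 4 = 1; sign now +1
(153/25) = (3/25)   [reduce mod 25]
reciprocity: (3/25) = +1·(25/3) since 3 mod 4 = 3, 25 mod 4 = 1; sign now +1
(25/3) = (1/3)   [reduce mod 3]
(1/3) = 1; final value = sign = +1

1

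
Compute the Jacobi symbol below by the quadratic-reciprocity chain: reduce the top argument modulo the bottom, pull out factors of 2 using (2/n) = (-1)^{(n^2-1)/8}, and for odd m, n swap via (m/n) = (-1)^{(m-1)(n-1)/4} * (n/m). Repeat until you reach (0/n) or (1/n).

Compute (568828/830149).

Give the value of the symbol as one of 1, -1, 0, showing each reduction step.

-1

568828 = 2^2·142207; (2/830149) = -1 since 830149 mod 8 = 5, so (568828/830149) = (-1)^2·(142207/830149); sign now +1
reciprocity: (142207/830149) = +1·(830149/142207) since 142207 mod 4 = 3, 830149 mod 4 = 1; sign now +1
(830149/142207) = (119114/142207)   [reduce mod 142207]
119114 = 2^1·59557; (2/142207) = +1 since 142207 mod 8 = 7, so (119114/142207) = (+1)^1·(59557/142207); sign now +1
reciprocity: (59557/142207) = +1·(142207/59557) since 59557 mod 4 = 1, 142207 mod 4 = 3; sign now +1
(142207/59557) = (23093/59557)   [reduce mod 59557]
reciprocity: (23093/59557) = +1·(59557/23093) since 23093 mod 4 = 1, 59557 mod 4 = 1; sign now +1
(59557/23093) = (13371/23093)   [reduce mod 23093]
reciprocity: (13371/23093) = +1·(23093/13371) since 13371 mod 4 = 3, 23093 mod 4 = 1; sign now +1
(23093/13371) = (9722/13371)   [reduce mod 13371]
9722 = 2^1·4861; (2/13371) = -1 since 13371 mod 8 = 3, so (9722/13371) = (-1)^1·(4861/13371); sign now -1
reciprocity: (4861/13371) = +1·(13371/4861) since 4861 mod 4 = 1, 13371 mod 4 = 3; sign now -1
(13371/4861) = (3649/4861)   [reduce mod 4861]
reciprocity: (3649/4861) = +1·(4861/3649) since 3649 mod 4 = 1, 4861 mod 4 = 1; sign now -1
(4861/3649) = (1212/3649)   [reduce mod 3649]
1212 = 2^2·303; (2/3649) = +1 since 3649 mod 8 = 1, so (1212/3649) = (+1)^2·(303/3649); sign now -1
reciprocity: (303/3649) = +1·(3649/303) since 303 mod 4 = 3, 3649 mod 4 = 1; sign now -1
(3649/303) = (13/303)   [reduce mod 303]
reciprocity: (13/303) = +1·(303/13) since 13 mod 4 = 1, 303 mod 4 = 3; sign now -1
(303/13) = (4/13)   [reduce mod 13]
4 = 2^2·1; (2/13) = -1 since 13 mod 8 = 5, so (4/13) = (-1)^2·(1/13); sign now -1
(1/13) = 1; final value = sign = -1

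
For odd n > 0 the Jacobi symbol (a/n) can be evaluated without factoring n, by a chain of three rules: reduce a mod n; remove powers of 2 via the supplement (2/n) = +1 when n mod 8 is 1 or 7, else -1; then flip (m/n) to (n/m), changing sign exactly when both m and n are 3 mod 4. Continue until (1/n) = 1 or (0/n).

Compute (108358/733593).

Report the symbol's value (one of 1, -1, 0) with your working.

factor out 2^1: 108358 = 2^1·54179; with 733593 mod 8 = 1, (2/733593) = +1; sign now +1; continue with (54179/733593)
flip (54179/733593) -> (733593/54179): both odd, 54179 mod 4 = 3, 733593 mod 4 = 1, so the flip contributes +1; sign now +1
(733593/54179): 733593 mod 54179 = 29266, so (733593/54179) = (29266/54179)
factor out 2^1: 29266 = 2^1·14633; with 54179 mod 8 = 3, (2/54179) = -1; sign now -1; continue with (14633/54179)
flip (14633/54179) -> (54179/14633): both odd, 14633 mod 4 = 1, 54179 mod 4 = 3, so the flip contributes +1; sign now -1
(54179/14633): 54179 mod 14633 = 10280, so (54179/14633) = (10280/14633)
factor out 2^3: 10280 = 2^3·1285; with 14633 mod 8 = 1, (2/14633) = +1; sign now -1; continue with (1285/14633)
flip (1285/14633) -> (14633/1285): both odd, 1285 mod 4 = 1, 14633 mod 4 = 1, so the flip contributes +1; sign now -1
(14633/1285): 14633 mod 1285 = 498, so (14633/1285) = (498/1285)
factor out 2^1: 498 = 2^1·249; with 1285 mod 8 = 5, (2/1285) = -1; sign now +1; continue with (249/1285)
flip (249/1285) -> (1285/249): both odd, 249 mod 4 = 1, 1285 mod 4 = 1, so the flip contributes +1; sign now +1
(1285/249): 1285 mod 249 = 40, so (1285/249) = (40/249)
factor out 2^3: 40 = 2^3·5; with 249 mod 8 = 1, (2/249) = +1; sign now +1; continue with (5/249)
flip (5/249) -> (249/5): both odd, 5 mod 4 = 1, 249 mod 4 = 1, so the flip contributes +1; sign now +1
(249/5): 249 mod 5 = 4, so (249/5) = (4/5)
factor out 2^2: 4 = 2^2·1; with 5 mod 8 = 5, (2/5) = -1; sign now +1; continue with (1/5)
reached (1/5) = 1, so the symbol is +1

1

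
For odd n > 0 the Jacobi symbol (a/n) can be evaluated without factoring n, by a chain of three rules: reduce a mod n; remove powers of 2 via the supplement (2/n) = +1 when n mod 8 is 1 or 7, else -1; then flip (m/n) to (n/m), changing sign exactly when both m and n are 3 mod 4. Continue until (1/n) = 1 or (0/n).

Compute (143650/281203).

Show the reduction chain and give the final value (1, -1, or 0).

factor out 2^1: 143650 = 2^1·71825; with 281203 mod 8 = 3, (2/281203) = -1; sign now -1; continue with (71825/281203)
flip (71825/281203) -> (281203/71825): both odd, 71825 mod 4 = 1, 281203 mod 4 = 3, so the flip contributes +1; sign now -1
(281203/71825): 281203 mod 71825 = 65728, so (281203/71825) = (65728/71825)
factor out 2^6: 65728 = 2^6·1027; with 71825 mod 8 = 1, (2/71825) = +1; sign now -1; continue with (1027/71825)
flip (1027/71825) -> (71825/1027): both odd, 1027 mod 4 = 3, 71825 mod 4 = 1, so the flip contributes +1; sign now -1
(71825/1027): 71825 mod 1027 = 962, so (71825/1027) = (962/1027)
factor out 2^1: 962 = 2^1·481; with 1027 mod 8 = 3, (2/1027) = -1; sign now +1; continue with (481/1027)
flip (481/1027) -> (1027/481): both odd, 481 mod 4 = 1, 1027 mod 4 = 3, so the flip contributes +1; sign now +1
(1027/481): 1027 mod 481 = 65, so (1027/481) = (65/481)
flip (65/481) -> (481/65): both odd, 65 mod 4 = 1, 481 mod 4 = 1, so the flip contributes +1; sign now +1
(481/65): 481 mod 65 = 26, so (481/65) = (26/65)
factor out 2^1: 26 = 2^1·13; with 65 mod 8 = 1, (2/65) = +1; sign now +1; continue with (13/65)
flip (13/65) -> (65/13): both odd, 13 mod 4 = 1, 65 mod 4 = 1, so the flip contributes +1; sign now +1
(65/13): 65 mod 13 = 0, so (65/13) = (0/13)
reached (0/13); gcd(a, n) > 1, so (0/13) = 0 and the symbol is 0

0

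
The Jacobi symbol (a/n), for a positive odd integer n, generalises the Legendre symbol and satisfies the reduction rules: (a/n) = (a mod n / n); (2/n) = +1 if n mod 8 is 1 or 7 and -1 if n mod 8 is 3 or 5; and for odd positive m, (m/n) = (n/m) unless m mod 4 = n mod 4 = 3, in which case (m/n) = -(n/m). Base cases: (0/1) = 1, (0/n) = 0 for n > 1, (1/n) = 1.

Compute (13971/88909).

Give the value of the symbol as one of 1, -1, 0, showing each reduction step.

-1

flip (13971/88909) -> (88909/13971): both odd, 13971 mod 4 = 3, 88909 mod 4 = 1, so the flip contributes +1; sign now +1
(88909/13971): 88909 mod 13971 = 5083, so (88909/13971) = (5083/13971)
flip (5083/13971) -> (13971/5083): both odd, 5083 mod 4 = 3, 13971 mod 4 = 3, so the flip contributes -1; sign now -1
(13971/5083): 13971 mod 5083 = 3805, so (13971/5083) = (3805/5083)
flip (3805/5083) -> (5083/3805): both odd, 3805 mod 4 = 1, 5083 mod 4 = 3, so the flip contributes +1; sign now -1
(5083/3805): 5083 mod 3805 = 1278, so (5083/3805) = (1278/3805)
factor out 2^1: 1278 = 2^1·639; with 3805 mod 8 = 5, (2/3805) = -1; sign now +1; continue with (639/3805)
flip (639/3805) -> (3805/639): both odd, 639 mod 4 = 3, 3805 mod 4 = 1, so the flip contributes +1; sign now +1
(3805/639): 3805 mod 639 = 610, so (3805/639) = (610/639)
factor out 2^1: 610 = 2^1·305; with 639 mod 8 = 7, (2/639) = +1; sign now +1; continue with (305/639)
flip (305/639) -> (639/305): both odd, 305 mod 4 = 1, 639 mod 4 = 3, so the flip contributes +1; sign now +1
(639/305): 639 mod 305 = 29, so (639/305) = (29/305)
flip (29/305) -> (305/29): both odd, 29 mod 4 = 1, 305 mod 4 = 1, so the flip contributes +1; sign now +1
(305/29): 305 mod 29 = 15, so (305/29) = (15/29)
flip (15/29) -> (29/15): both odd, 15 mod 4 = 3, 29 mod 4 = 1, so the flip contributes +1; sign now +1
(29/15): 29 mod 15 = 14, so (29/15) = (14/15)
factor out 2^1: 14 = 2^1·7; with 15 mod 8 = 7, (2/15) = +1; sign now +1; continue with (7/15)
flip (7/15) -> (15/7): both odd, 7 mod 4 = 3, 15 mod 4 = 3, so the flip contributes -1; sign now -1
(15/7): 15 mod 7 = 1, so (15/7) = (1/7)
reached (1/7) = 1, so the symbol is -1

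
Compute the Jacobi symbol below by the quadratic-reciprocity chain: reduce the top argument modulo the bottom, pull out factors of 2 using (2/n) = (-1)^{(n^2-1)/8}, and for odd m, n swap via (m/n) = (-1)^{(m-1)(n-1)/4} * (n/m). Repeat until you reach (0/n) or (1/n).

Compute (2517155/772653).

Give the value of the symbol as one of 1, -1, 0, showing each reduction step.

-1

(2517155/772653): 2517155 mod 772653 = 199196, so (2517155/772653) = (199196/772653)
factor out 2^2: 199196 = 2^2·49799; with 772653 mod 8 = 5, (2/772653) = -1; sign now +1; continue with (49799/772653)
flip (49799/772653) -> (772653/49799): both odd, 49799 mod 4 = 3, 772653 mod 4 = 1, so the flip contributes +1; sign now +1
(772653/49799): 772653 mod 49799 = 25668, so (772653/49799) = (25668/49799)
factor out 2^2: 25668 = 2^2·6417; with 49799 mod 8 = 7, (2/49799) = +1; sign now +1; continue with (6417/49799)
flip (6417/49799) -> (49799/6417): both odd, 6417 mod 4 = 1, 49799 mod 4 = 3, so the flip contributes +1; sign now +1
(49799/6417): 49799 mod 6417 = 4880, so (49799/6417) = (4880/6417)
factor out 2^4: 4880 = 2^4·305; with 6417 mod 8 = 1, (2/6417) = +1; sign now +1; continue with (305/6417)
flip (305/6417) -> (6417/305): both odd, 305 mod 4 = 1, 6417 mod 4 = 1, so the flip contributes +1; sign now +1
(6417/305): 6417 mod 305 = 12, so (6417/305) = (12/305)
factor out 2^2: 12 = 2^2·3; with 305 mod 8 = 1, (2/305) = +1; sign now +1; continue with (3/305)
flip (3/305) -> (305/3): both odd, 3 mod 4 = 3, 305 mod 4 = 1, so the flip contributes +1; sign now +1
(305/3): 305 mod 3 = 2, so (305/3) = (2/3)
factor out 2^1: 2 = 2^1·1; with 3 mod 8 = 3, (2/3) = -1; sign now -1; continue with (1/3)
reached (1/3) = 1, so the symbol is -1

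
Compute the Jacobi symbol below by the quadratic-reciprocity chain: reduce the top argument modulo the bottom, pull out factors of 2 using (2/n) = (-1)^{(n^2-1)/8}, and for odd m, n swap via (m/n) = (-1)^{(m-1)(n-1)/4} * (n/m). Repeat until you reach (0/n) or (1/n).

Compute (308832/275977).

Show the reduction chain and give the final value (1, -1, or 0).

(308832/275977): 308832 mod 275977 = 32855, so (308832/275977) = (32855/275977)
flip (32855/275977) -> (275977/32855): both odd, 32855 mod 4 = 3, 275977 mod 4 = 1, so the flip contributes +1; sign now +1
(275977/32855): 275977 mod 32855 = 13137, so (275977/32855) = (13137/32855)
flip (13137/32855) -> (32855/13137): both odd, 13137 mod 4 = 1, 32855 mod 4 = 3, so the flip contributes +1; sign now +1
(32855/13137): 32855 mod 13137 = 6581, so (32855/13137) = (6581/13137)
flip (6581/13137) -> (13137/6581): both odd, 6581 mod 4 = 1, 13137 mod 4 = 1, so the flip contributes +1; sign now +1
(13137/6581): 13137 mod 6581 = 6556, so (13137/6581) = (6556/6581)
factor out 2^2: 6556 = 2^2·1639; with 6581 mod 8 = 5, (2/6581) = -1; sign now +1; continue with (1639/6581)
flip (1639/6581) -> (6581/1639): both odd, 1639 mod 4 = 3, 6581 mod 4 = 1, so the flip contributes +1; sign now +1
(6581/1639): 6581 mod 1639 = 25, so (6581/1639) = (25/1639)
flip (25/1639) -> (1639/25): both odd, 25 mod 4 = 1, 1639 mod 4 = 3, so the flip contributes +1; sign now +1
(1639/25): 1639 mod 25 = 14, so (1639/25) = (14/25)
factor out 2^1: 14 = 2^1·7; with 25 mod 8 = 1, (2/25) = +1; sign now +1; continue with (7/25)
flip (7/25) -> (25/7): both odd, 7 mod 4 = 3, 25 mod 4 = 1, so the flip contributes +1; sign now +1
(25/7): 25 mod 7 = 4, so (25/7) = (4/7)
factor out 2^2: 4 = 2^2·1; with 7 mod 8 = 7, (2/7) = +1; sign now +1; continue with (1/7)
reached (1/7) = 1, so the symbol is +1

1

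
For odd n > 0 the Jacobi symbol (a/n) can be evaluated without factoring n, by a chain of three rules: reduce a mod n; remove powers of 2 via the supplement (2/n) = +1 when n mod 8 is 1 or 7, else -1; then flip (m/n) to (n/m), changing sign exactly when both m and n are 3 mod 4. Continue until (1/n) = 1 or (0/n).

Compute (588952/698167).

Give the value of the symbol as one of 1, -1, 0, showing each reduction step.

588952 = 2^3·73619; (2/698167) = +1 since 698167 mod 8 = 7, so (588952/698167) = (+1)^3·(73619/698167); sign now +1
reciprocity: (73619/698167) = -1·(698167/73619) since 73619 mod 4 = 3, 698167 mod 4 = 3; sign now -1
(698167/73619) = (35596/73619)   [reduce mod 73619]
35596 = 2^2·8899; (2/73619) = -1 since 73619 mod 8 = 3, so (35596/73619) = (-1)^2·(8899/73619); sign now -1
reciprocity: (8899/73619) = -1·(73619/8899) since 8899 mod 4 = 3, 73619 mod 4 = 3; sign now +1
(73619/8899) = (2427/8899)   [reduce mod 8899]
reciprocity: (2427/8899) = -1·(8899/2427) since 2427 mod 4 = 3, 8899 mod 4 = 3; sign now -1
(8899/2427) = (1618/2427)   [reduce mod 2427]
1618 = 2^1·809; (2/2427) = -1 since 2427 mod 8 = 3, so (1618/2427) = (-1)^1·(809/2427); sign now +1
reciprocity: (809/2427) = +1·(2427/809) since 809 mod 4 = 1, 2427 mod 4 = 3; sign now +1
(2427/809) = (0/809)   [reduce mod 809]
(0/809) = 0   [gcd(a, n) > 1]; final value = 0

0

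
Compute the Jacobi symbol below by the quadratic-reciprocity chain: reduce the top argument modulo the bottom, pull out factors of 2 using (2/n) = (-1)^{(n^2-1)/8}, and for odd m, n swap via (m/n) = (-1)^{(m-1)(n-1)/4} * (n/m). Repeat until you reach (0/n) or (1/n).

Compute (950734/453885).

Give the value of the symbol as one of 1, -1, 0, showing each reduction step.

(950734/453885): 950734 mod 453885 = 42964, so (950734/453885) = (42964/453885)
factor out 2^2: 42964 = 2^2·10741; with 453885 mod 8 = 5, (2/453885) = -1; sign now +1; continue with (10741/453885)
flip (10741/453885) -> (453885/10741): both odd, 10741 mod 4 = 1, 453885 mod 4 = 1, so the flip contributes +1; sign now +1
(453885/10741): 453885 mod 10741 = 2763, so (453885/10741) = (2763/10741)
flip (2763/10741) -> (10741/2763): both odd, 2763 mod 4 = 3, 10741 mod 4 = 1, so the flip contributes +1; sign now +1
(10741/2763): 10741 mod 2763 = 2452, so (10741/2763) = (2452/2763)
factor out 2^2: 2452 = 2^2·613; with 2763 mod 8 = 3, (2/2763) = -1; sign now +1; continue with (613/2763)
flip (613/2763) -> (2763/613): both odd, 613 mod 4 = 1, 2763 mod 4 = 3, so the flip contributes +1; sign now +1
(2763/613): 2763 mod 613 = 311, so (2763/613) = (311/613)
flip (311/613) -> (613/311): both odd, 311 mod 4 = 3, 613 mod 4 = 1, so the flip contributes +1; sign now +1
(613/311): 613 mod 311 = 302, so (613/311) = (302/311)
factor out 2^1: 302 = 2^1·151; with 311 mod 8 = 7, (2/311) = +1; sign now +1; continue with (151/311)
flip (151/311) -> (311/151): both odd, 151 mod 4 = 3, 311 mod 4 = 3, so the flip contributes -1; sign now -1
(311/151): 311 mod 151 = 9, so (311/151) = (9/151)
flip (9/151) -> (151/9): both odd, 9 mod 4 = 1, 151 mod 4 = 3, so the flip contributes +1; sign now -1
(151/9): 151 mod 9 = 7, so (151/9) = (7/9)
flip (7/9) -> (9/7): both odd, 7 mod 4 = 3, 9 mod 4 = 1, so the flip contributes +1; sign now -1
(9/7): 9 mod 7 = 2, so (9/7) = (2/7)
factor out 2^1: 2 = 2^1·1; with 7 mod 8 = 7, (2/7) = +1; sign now -1; continue with (1/7)
reached (1/7) = 1, so the symbol is -1

-1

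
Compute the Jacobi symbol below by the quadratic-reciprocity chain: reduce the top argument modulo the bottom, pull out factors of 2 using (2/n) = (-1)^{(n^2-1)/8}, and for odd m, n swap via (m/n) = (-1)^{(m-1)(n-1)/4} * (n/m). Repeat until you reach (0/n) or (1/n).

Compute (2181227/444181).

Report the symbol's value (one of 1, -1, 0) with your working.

(2181227/444181) = (404503/444181)   [reduce mod 444181]
reciprocity: (404503/444181) = +1·(444181/404503) since 404503 mod 4 = 3, 444181 mod 4 = 1; sign now +1
(444181/404503) = (39678/404503)   [reduce mod 404503]
39678 = 2^1·19839; (2/404503) = +1 since 404503 mod 8 = 7, so (39678/404503) = (+1)^1·(19839/404503); sign now +1
reciprocity: (19839/404503) = -1·(404503/19839) since 19839 mod 4 = 3, 404503 mod 4 = 3; sign now -1
(404503/19839) = (7723/19839)   [reduce mod 19839]
reciprocity: (7723/19839) = -1·(19839/7723) since 7723 mod 4 = 3, 19839 mod 4 = 3; sign now +1
(19839/7723) = (4393/7723)   [reduce mod 7723]
reciprocity: (4393/7723) = +1·(7723/4393) since 4393 mod 4 = 1, 7723 mod 4 = 3; sign now +1
(7723/4393) = (3330/4393)   [reduce mod 4393]
3330 = 2^1·1665; (2/4393) = +1 since 4393 mod 8 = 1, so (3330/4393) = (+1)^1·(1665/4393); sign now +1
reciprocity: (1665/4393) = +1·(4393/1665) since 1665 mod 4 = 1, 4393 mod 4 = 1; sign now +1
(4393/1665) = (1063/1665)   [reduce mod 1665]
reciprocity: (1063/1665) = +1·(1665/1063) since 1063 mod 4 = 3, 1665 mod 4 = 1; sign now +1
(1665/1063) = (602/1063)   [reduce mod 1063]
602 = 2^1·301; (2/1063) = +1 since 1063 mod 8 = 7, so (602/1063) = (+1)^1·(301/1063); sign now +1
reciprocity: (301/1063) = +1·(1063/301) since 301 mod 4 = 1, 1063 mod 4 = 3; sign now +1
(1063/301) = (160/301)   [reduce mod 301]
160 = 2^5·5; (2/301) = -1 since 301 mod 8 = 5, so (160/301) = (-1)^5·(5/301); sign now -1
reciprocity: (5/301) = +1·(301/5) since 5 mod 4 = 1, 301 mod 4 = 1; sign now -1
(301/5) = (1/5)   [reduce mod 5]
(1/5) = 1; final value = sign = -1

-1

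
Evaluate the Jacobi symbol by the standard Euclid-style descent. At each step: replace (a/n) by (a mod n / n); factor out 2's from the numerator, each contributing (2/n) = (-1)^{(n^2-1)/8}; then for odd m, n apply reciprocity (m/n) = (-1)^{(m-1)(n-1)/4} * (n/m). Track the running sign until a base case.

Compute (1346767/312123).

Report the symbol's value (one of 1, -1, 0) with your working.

(1346767/312123): 1346767 mod 312123 = 98275, so (1346767/312123) = (98275/312123)
flip (98275/312123) -> (312123/98275): both odd, 98275 mod 4 = 3, 312123 mod 4 = 3, so the flip contributes -1; sign now -1
(312123/98275): 312123 mod 98275 = 17298, so (312123/98275) = (17298/98275)
factor out 2^1: 17298 = 2^1·8649; with 98275 mod 8 = 3, (2/98275) = -1; sign now +1; continue with (8649/98275)
flip (8649/98275) -> (98275/8649): both odd, 8649 mod 4 = 1, 98275 mod 4 = 3, so the flip contributes +1; sign now +1
(98275/8649): 98275 mod 8649 = 3136, so (98275/8649) = (3136/8649)
factor out 2^6: 3136 = 2^6·49; with 8649 mod 8 = 1, (2/8649) = +1; sign now +1; continue with (49/8649)
flip (49/8649) -> (8649/49): both odd, 49 mod 4 = 1, 8649 mod 4 = 1, so the flip contributes +1; sign now +1
(8649/49): 8649 mod 49 = 25, so (8649/49) = (25/49)
flip (25/49) -> (49/25): both odd, 25 mod 4 = 1, 49 mod 4 = 1, so the flip contributes +1; sign now +1
(49/25): 49 mod 25 = 24, so (49/25) = (24/25)
factor out 2^3: 24 = 2^3·3; with 25 mod 8 = 1, (2/25) = +1; sign now +1; continue with (3/25)
flip (3/25) -> (25/3): both odd, 3 mod 4 = 3, 25 mod 4 = 1, so the flip contributes +1; sign now +1
(25/3): 25 mod 3 = 1, so (25/3) = (1/3)
reached (1/3) = 1, so the symbol is +1

1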